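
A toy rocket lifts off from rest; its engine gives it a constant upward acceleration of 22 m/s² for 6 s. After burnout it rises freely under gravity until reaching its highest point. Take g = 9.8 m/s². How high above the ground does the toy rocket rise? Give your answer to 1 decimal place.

Phase 1 (powered ascent): v₀ = 0 m/s, a = 22 m/s².
v = v₀ + at = 0 + (22)(6) = 132 m/s
Δx = v₀t + ½at² = 0·6 + 0.5·22·6² = 396 m

Phase 2 (coasting upward): v₀ = 132 m/s, a = -9.8 m/s².
v = v₀ + at → t = (0 − 132) / -9.8 = 13.5 s
v² = v₀² + 2aΔx → Δx = (0² − 132²)/(2·-9.8) = 889 m
Maximum height = 396 + 889 = 1280 m

1285.0 m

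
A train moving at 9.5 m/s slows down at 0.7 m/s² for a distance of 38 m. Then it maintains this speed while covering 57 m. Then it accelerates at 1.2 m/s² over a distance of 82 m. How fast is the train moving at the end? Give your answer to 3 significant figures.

15.3 m/s

Phase 1 (decelerating): v₀ = 9.50 m/s, a = -0.7 m/s².
v² = v₀² + 2aΔx = 9.50² + 2·-0.7·38 = 37.1 → v = 6.09 m/s
t = (v − v₀)/a = (6.09 − 9.50)/-0.7 = 4.88 s

Phase 2 (constant speed): v₀ = 6.09 m/s, a = 0 m/s².
Constant speed: t = d/v = 57/6.09 = 9.36 s

Phase 3 (accelerating): v₀ = 6.09 m/s, a = 1.2 m/s².
v² = v₀² + 2aΔx = 6.09² + 2·1.2·82 = 234 → v = 15.3 m/s
t = (v − v₀)/a = (15.3 − 6.09)/1.2 = 7.67 s
Final speed = 15.3 m/s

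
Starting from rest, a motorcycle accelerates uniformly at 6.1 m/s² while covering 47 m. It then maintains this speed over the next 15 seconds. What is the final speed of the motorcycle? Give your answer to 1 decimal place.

Phase 1 (accelerating): v₀ = 0 m/s, a = 6.1 m/s².
v² = v₀² + 2aΔx = 0² + 2·6.1·47 = 573 → v = 23.9 m/s
t = (v − v₀)/a = (23.9 − 0)/6.1 = 3.93 s

Phase 2 (constant speed): v₀ = 23.9 m/s, a = 0 m/s².
v = v₀ + at = 23.9 + (0)(15) = 23.9 m/s
Δx = v₀t + ½at² = 23.9·15 + 0.5·0·15² = 359 m
Final speed = 23.9 m/s

23.9 m/s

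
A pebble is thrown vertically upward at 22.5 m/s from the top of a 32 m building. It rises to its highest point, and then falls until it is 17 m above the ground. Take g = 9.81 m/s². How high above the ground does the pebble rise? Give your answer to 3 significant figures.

57.8 m

Phase 1 (rising): v₀ = 22.5 m/s, a = -9.81 m/s².
v = v₀ + at → t = (0 − 22.5) / -9.81 = 2.29 s
v² = v₀² + 2aΔx → Δx = (0² − 22.5²)/(2·-9.81) = 25.8 m
Maximum height = 32 + 25.8 = 57.8 m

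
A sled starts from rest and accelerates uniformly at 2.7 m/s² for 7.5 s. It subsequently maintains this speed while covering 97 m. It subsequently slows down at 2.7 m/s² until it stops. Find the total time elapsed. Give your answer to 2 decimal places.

19.79 s

Phase 1 (accelerating): v₀ = 0 m/s, a = 2.7 m/s².
v = v₀ + at = 0 + (2.7)(7.5) = 20.2 m/s
Δx = v₀t + ½at² = 0·7.5 + 0.5·2.7·7.5² = 75.9 m

Phase 2 (constant speed): v₀ = 20.2 m/s, a = 0 m/s².
Constant speed: t = d/v = 97/20.2 = 4.79 s

Phase 3 (decelerating): v₀ = 20.2 m/s, a = -2.7 m/s².
v = v₀ + at → t = (0 − 20.2) / -2.7 = 7.50 s
v² = v₀² + 2aΔx → Δx = (0² − 20.2²)/(2·-2.7) = 75.9 m
Total time = 7.50 + 4.79 + 7.50 = 19.8 s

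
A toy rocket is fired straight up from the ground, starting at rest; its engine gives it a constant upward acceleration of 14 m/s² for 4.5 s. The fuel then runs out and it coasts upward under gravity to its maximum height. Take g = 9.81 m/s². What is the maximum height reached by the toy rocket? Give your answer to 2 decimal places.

344.04 m

Phase 1 (powered ascent): v₀ = 0 m/s, a = 14 m/s².
v = v₀ + at = 0 + (14)(4.5) = 63.0 m/s
Δx = v₀t + ½at² = 0·4.5 + 0.5·14·4.5² = 142 m

Phase 2 (coasting upward): v₀ = 63.0 m/s, a = -9.81 m/s².
v = v₀ + at → t = (0 − 63.0) / -9.81 = 6.42 s
v² = v₀² + 2aΔx → Δx = (0² − 63.0²)/(2·-9.81) = 202 m
Maximum height = 142 + 202 = 344 m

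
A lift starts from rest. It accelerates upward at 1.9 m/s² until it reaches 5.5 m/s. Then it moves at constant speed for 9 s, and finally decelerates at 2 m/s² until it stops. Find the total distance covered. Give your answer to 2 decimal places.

Phase 1 (accelerating): v₀ = 0 m/s, a = 1.9 m/s².
v = v₀ + at → t = (5.5 − 0) / 1.9 = 2.89 s
v² = v₀² + 2aΔx → Δx = (5.5² − 0²)/(2·1.9) = 7.96 m

Phase 2 (constant speed): v₀ = 5.50 m/s, a = 0 m/s².
v = v₀ + at = 5.50 + (0)(9) = 5.50 m/s
Δx = v₀t + ½at² = 5.50·9 + 0.5·0·9² = 49.5 m

Phase 3 (decelerating): v₀ = 5.50 m/s, a = -2 m/s².
v = v₀ + at → t = (0 − 5.50) / -2 = 2.75 s
v² = v₀² + 2aΔx → Δx = (0² − 5.50²)/(2·-2) = 7.56 m
Total distance = 7.96 + 49.5 + 7.56 = 65.0 m

65.02 m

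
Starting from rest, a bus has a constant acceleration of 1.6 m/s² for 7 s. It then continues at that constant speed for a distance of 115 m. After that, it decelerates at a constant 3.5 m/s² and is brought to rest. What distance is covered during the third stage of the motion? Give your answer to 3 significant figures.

Phase 1 (accelerating): v₀ = 0 m/s, a = 1.6 m/s².
v = v₀ + at = 0 + (1.6)(7) = 11.2 m/s
Δx = v₀t + ½at² = 0·7 + 0.5·1.6·7² = 39.2 m

Phase 2 (constant speed): v₀ = 11.2 m/s, a = 0 m/s².
Constant speed: t = d/v = 115/11.2 = 10.3 s

Phase 3 (decelerating): v₀ = 11.2 m/s, a = -3.5 m/s².
v = v₀ + at → t = (0 − 11.2) / -3.5 = 3.20 s
v² = v₀² + 2aΔx → Δx = (0² − 11.2²)/(2·-3.5) = 17.9 m
Distance in phase 3 = 17.9 m

17.9 m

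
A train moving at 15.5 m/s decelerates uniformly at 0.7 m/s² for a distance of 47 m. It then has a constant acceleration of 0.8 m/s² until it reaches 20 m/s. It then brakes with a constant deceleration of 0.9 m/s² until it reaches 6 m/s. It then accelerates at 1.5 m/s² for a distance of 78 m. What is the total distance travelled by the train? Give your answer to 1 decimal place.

468.2 m

Phase 1 (decelerating): v₀ = 15.5 m/s, a = -0.7 m/s².
v² = v₀² + 2aΔx = 15.5² + 2·-0.7·47 = 174 → v = 13.2 m/s
t = (v − v₀)/a = (13.2 − 15.5)/-0.7 = 3.27 s

Phase 2 (accelerating): v₀ = 13.2 m/s, a = 0.8 m/s².
v = v₀ + at → t = (20 − 13.2) / 0.8 = 8.49 s
v² = v₀² + 2aΔx → Δx = (20² − 13.2²)/(2·0.8) = 141 m

Phase 3 (decelerating): v₀ = 20.0 m/s, a = -0.9 m/s².
v = v₀ + at → t = (6 − 20.0) / -0.9 = 15.6 s
v² = v₀² + 2aΔx → Δx = (6² − 20.0²)/(2·-0.9) = 202 m

Phase 4 (accelerating): v₀ = 6.00 m/s, a = 1.5 m/s².
v² = v₀² + 2aΔx = 6.00² + 2·1.5·78 = 270 → v = 16.4 m/s
t = (v − v₀)/a = (16.4 − 6.00)/1.5 = 6.95 s
Total distance = 47.0 + 141 + 202 + 78.0 = 468 m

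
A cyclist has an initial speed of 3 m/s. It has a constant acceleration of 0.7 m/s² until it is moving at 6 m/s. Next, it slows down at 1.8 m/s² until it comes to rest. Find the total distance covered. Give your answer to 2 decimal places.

Phase 1 (accelerating): v₀ = 3.00 m/s, a = 0.7 m/s².
v = v₀ + at → t = (6 − 3.00) / 0.7 = 4.29 s
v² = v₀² + 2aΔx → Δx = (6² − 3.00²)/(2·0.7) = 19.3 m

Phase 2 (decelerating): v₀ = 6.00 m/s, a = -1.8 m/s².
v = v₀ + at → t = (0 − 6.00) / -1.8 = 3.33 s
v² = v₀² + 2aΔx → Δx = (0² − 6.00²)/(2·-1.8) = 10.0 m
Total distance = 19.3 + 10.0 = 29.3 m

29.29 m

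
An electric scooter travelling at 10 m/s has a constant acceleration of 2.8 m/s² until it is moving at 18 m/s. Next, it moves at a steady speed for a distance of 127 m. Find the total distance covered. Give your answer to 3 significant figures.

167 m

Phase 1 (accelerating): v₀ = 10.0 m/s, a = 2.8 m/s².
v = v₀ + at → t = (18 − 10.0) / 2.8 = 2.86 s
v² = v₀² + 2aΔx → Δx = (18² − 10.0²)/(2·2.8) = 40.0 m

Phase 2 (constant speed): v₀ = 18.0 m/s, a = 0 m/s².
Constant speed: t = d/v = 127/18.0 = 7.06 s
Total distance = 40.0 + 127 = 167 m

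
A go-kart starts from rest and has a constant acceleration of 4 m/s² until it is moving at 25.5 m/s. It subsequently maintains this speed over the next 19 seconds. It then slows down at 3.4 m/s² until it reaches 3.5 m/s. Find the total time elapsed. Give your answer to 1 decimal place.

Phase 1 (accelerating): v₀ = 0 m/s, a = 4 m/s².
v = v₀ + at → t = (25.5 − 0) / 4 = 6.38 s
v² = v₀² + 2aΔx → Δx = (25.5² − 0²)/(2·4) = 81.3 m

Phase 2 (constant speed): v₀ = 25.5 m/s, a = 0 m/s².
v = v₀ + at = 25.5 + (0)(19) = 25.5 m/s
Δx = v₀t + ½at² = 25.5·19 + 0.5·0·19² = 484 m

Phase 3 (decelerating): v₀ = 25.5 m/s, a = -3.4 m/s².
v = v₀ + at → t = (3.5 − 25.5) / -3.4 = 6.47 s
v² = v₀² + 2aΔx → Δx = (3.5² − 25.5²)/(2·-3.4) = 93.8 m
Total time = 6.38 + 19.0 + 6.47 = 31.8 s

31.8 s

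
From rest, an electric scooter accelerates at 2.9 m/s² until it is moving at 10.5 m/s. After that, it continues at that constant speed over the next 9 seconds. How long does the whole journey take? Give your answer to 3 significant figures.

Phase 1 (accelerating): v₀ = 0 m/s, a = 2.9 m/s².
v = v₀ + at → t = (10.5 − 0) / 2.9 = 3.62 s
v² = v₀² + 2aΔx → Δx = (10.5² − 0²)/(2·2.9) = 19.0 m

Phase 2 (constant speed): v₀ = 10.5 m/s, a = 0 m/s².
v = v₀ + at = 10.5 + (0)(9) = 10.5 m/s
Δx = v₀t + ½at² = 10.5·9 + 0.5·0·9² = 94.5 m
Total time = 3.62 + 9.00 = 12.6 s

12.6 s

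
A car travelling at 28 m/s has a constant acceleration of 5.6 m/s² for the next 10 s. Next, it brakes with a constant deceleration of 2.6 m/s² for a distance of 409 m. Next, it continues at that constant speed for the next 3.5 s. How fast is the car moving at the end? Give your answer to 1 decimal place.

70.2 m/s

Phase 1 (accelerating): v₀ = 28.0 m/s, a = 5.6 m/s².
v = v₀ + at = 28.0 + (5.6)(10) = 84.0 m/s
Δx = v₀t + ½at² = 28.0·10 + 0.5·5.6·10² = 560 m

Phase 2 (decelerating): v₀ = 84.0 m/s, a = -2.6 m/s².
v² = v₀² + 2aΔx = 84.0² + 2·-2.6·409 = 4930 → v = 70.2 m/s
t = (v − v₀)/a = (70.2 − 84.0)/-2.6 = 5.30 s

Phase 3 (constant speed): v₀ = 70.2 m/s, a = 0 m/s².
v = v₀ + at = 70.2 + (0)(3.5) = 70.2 m/s
Δx = v₀t + ½at² = 70.2·3.5 + 0.5·0·3.5² = 246 m
Final speed = 70.2 m/s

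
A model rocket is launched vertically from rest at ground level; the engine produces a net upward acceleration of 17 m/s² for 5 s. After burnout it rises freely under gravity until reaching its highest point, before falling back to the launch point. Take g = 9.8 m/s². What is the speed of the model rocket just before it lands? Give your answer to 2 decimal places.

106.72 m/s

Phase 1 (powered ascent): v₀ = 0 m/s, a = 17 m/s².
v = v₀ + at = 0 + (17)(5) = 85.0 m/s
Δx = v₀t + ½at² = 0·5 + 0.5·17·5² = 212 m

Phase 2 (coasting upward): v₀ = 85.0 m/s, a = -9.8 m/s².
v = v₀ + at → t = (0 − 85.0) / -9.8 = 8.67 s
v² = v₀² + 2aΔx → Δx = (0² − 85.0²)/(2·-9.8) = 369 m

Phase 3 (free fall): v₀ = 0 m/s, a = -9.8 m/s².
Falls 581 m from rest: t = √(2·581/9.8) = 10.9 s; v = g·t = 107 m/s.
Impact speed = 107 m/s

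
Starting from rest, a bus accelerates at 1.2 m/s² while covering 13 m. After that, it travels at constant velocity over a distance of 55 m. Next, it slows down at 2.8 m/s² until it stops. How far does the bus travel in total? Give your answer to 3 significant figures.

73.6 m

Phase 1 (accelerating): v₀ = 0 m/s, a = 1.2 m/s².
v² = v₀² + 2aΔx = 0² + 2·1.2·13 = 31.2 → v = 5.59 m/s
t = (v − v₀)/a = (5.59 − 0)/1.2 = 4.65 s

Phase 2 (constant speed): v₀ = 5.59 m/s, a = 0 m/s².
Constant speed: t = d/v = 55/5.59 = 9.85 s

Phase 3 (decelerating): v₀ = 5.59 m/s, a = -2.8 m/s².
v = v₀ + at → t = (0 − 5.59) / -2.8 = 1.99 s
v² = v₀² + 2aΔx → Δx = (0² − 5.59²)/(2·-2.8) = 5.57 m
Total distance = 13.0 + 55.0 + 5.57 = 73.6 m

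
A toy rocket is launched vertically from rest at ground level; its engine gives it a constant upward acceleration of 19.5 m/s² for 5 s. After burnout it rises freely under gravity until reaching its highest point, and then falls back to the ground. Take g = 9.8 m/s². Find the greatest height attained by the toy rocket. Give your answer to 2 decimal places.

Phase 1 (powered ascent): v₀ = 0 m/s, a = 19.5 m/s².
v = v₀ + at = 0 + (19.5)(5) = 97.5 m/s
Δx = v₀t + ½at² = 0·5 + 0.5·19.5·5² = 244 m

Phase 2 (coasting upward): v₀ = 97.5 m/s, a = -9.8 m/s².
v = v₀ + at → t = (0 − 97.5) / -9.8 = 9.95 s
v² = v₀² + 2aΔx → Δx = (0² − 97.5²)/(2·-9.8) = 485 m
Maximum height = 244 + 485 = 729 m

728.76 m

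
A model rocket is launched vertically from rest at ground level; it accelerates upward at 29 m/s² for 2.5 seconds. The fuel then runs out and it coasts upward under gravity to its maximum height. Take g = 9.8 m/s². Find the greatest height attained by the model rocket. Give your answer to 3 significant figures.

359 m

Phase 1 (powered ascent): v₀ = 0 m/s, a = 29 m/s².
v = v₀ + at = 0 + (29)(2.5) = 72.5 m/s
Δx = v₀t + ½at² = 0·2.5 + 0.5·29·2.5² = 90.6 m

Phase 2 (coasting upward): v₀ = 72.5 m/s, a = -9.8 m/s².
v = v₀ + at → t = (0 − 72.5) / -9.8 = 7.40 s
v² = v₀² + 2aΔx → Δx = (0² − 72.5²)/(2·-9.8) = 268 m
Maximum height = 90.6 + 268 = 359 m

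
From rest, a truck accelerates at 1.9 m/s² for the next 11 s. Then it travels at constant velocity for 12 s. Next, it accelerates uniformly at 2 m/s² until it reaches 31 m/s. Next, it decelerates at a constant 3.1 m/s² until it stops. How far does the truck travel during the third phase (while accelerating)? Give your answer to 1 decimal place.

Phase 1 (accelerating): v₀ = 0 m/s, a = 1.9 m/s².
v = v₀ + at = 0 + (1.9)(11) = 20.9 m/s
Δx = v₀t + ½at² = 0·11 + 0.5·1.9·11² = 115 m

Phase 2 (constant speed): v₀ = 20.9 m/s, a = 0 m/s².
v = v₀ + at = 20.9 + (0)(12) = 20.9 m/s
Δx = v₀t + ½at² = 20.9·12 + 0.5·0·12² = 251 m

Phase 3 (accelerating): v₀ = 20.9 m/s, a = 2 m/s².
v = v₀ + at → t = (31 − 20.9) / 2 = 5.05 s
v² = v₀² + 2aΔx → Δx = (31² − 20.9²)/(2·2) = 131 m
Distance in phase 3 = 131 m

131.0 m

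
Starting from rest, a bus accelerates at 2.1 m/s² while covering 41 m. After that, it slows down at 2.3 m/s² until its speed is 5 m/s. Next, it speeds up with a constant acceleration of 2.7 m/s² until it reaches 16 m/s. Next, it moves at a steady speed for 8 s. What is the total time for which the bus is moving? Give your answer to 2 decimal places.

21.85 s

Phase 1 (accelerating): v₀ = 0 m/s, a = 2.1 m/s².
v² = v₀² + 2aΔx = 0² + 2·2.1·41 = 172 → v = 13.1 m/s
t = (v − v₀)/a = (13.1 − 0)/2.1 = 6.25 s

Phase 2 (decelerating): v₀ = 13.1 m/s, a = -2.3 m/s².
v = v₀ + at → t = (5 − 13.1) / -2.3 = 3.53 s
v² = v₀² + 2aΔx → Δx = (5² − 13.1²)/(2·-2.3) = 32.0 m

Phase 3 (accelerating): v₀ = 5.00 m/s, a = 2.7 m/s².
v = v₀ + at → t = (16 − 5.00) / 2.7 = 4.07 s
v² = v₀² + 2aΔx → Δx = (16² − 5.00²)/(2·2.7) = 42.8 m

Phase 4 (constant speed): v₀ = 16.0 m/s, a = 0 m/s².
v = v₀ + at = 16.0 + (0)(8) = 16.0 m/s
Δx = v₀t + ½at² = 16.0·8 + 0.5·0·8² = 128 m
Total time = 6.25 + 3.53 + 4.07 + 8.00 = 21.9 s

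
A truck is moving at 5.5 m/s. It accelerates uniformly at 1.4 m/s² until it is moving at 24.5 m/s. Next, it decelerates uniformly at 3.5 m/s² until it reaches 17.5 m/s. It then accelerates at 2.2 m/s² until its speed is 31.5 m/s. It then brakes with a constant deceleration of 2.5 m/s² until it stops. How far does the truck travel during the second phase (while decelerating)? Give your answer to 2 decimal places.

42.00 m

Phase 1 (accelerating): v₀ = 5.50 m/s, a = 1.4 m/s².
v = v₀ + at → t = (24.5 − 5.50) / 1.4 = 13.6 s
v² = v₀² + 2aΔx → Δx = (24.5² − 5.50²)/(2·1.4) = 204 m

Phase 2 (decelerating): v₀ = 24.5 m/s, a = -3.5 m/s².
v = v₀ + at → t = (17.5 − 24.5) / -3.5 = 2.00 s
v² = v₀² + 2aΔx → Δx = (17.5² − 24.5²)/(2·-3.5) = 42.0 m
Distance in phase 2 = 42.0 m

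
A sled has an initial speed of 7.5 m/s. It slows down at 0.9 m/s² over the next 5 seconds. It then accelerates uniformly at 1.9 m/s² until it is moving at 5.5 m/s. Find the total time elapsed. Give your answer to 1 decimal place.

6.3 s

Phase 1 (decelerating): v₀ = 7.50 m/s, a = -0.9 m/s².
v = v₀ + at = 7.50 + (-0.9)(5) = 3.00 m/s
Δx = v₀t + ½at² = 7.50·5 + 0.5·-0.9·5² = 26.2 m

Phase 2 (accelerating): v₀ = 3.00 m/s, a = 1.9 m/s².
v = v₀ + at → t = (5.5 − 3.00) / 1.9 = 1.32 s
v² = v₀² + 2aΔx → Δx = (5.5² − 3.00²)/(2·1.9) = 5.59 m
Total time = 5.00 + 1.32 = 6.32 s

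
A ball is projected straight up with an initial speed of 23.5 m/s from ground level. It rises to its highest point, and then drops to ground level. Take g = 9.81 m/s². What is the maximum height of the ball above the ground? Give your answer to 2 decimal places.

Phase 1 (rising): v₀ = 23.5 m/s, a = -9.81 m/s².
v = v₀ + at → t = (0 − 23.5) / -9.81 = 2.40 s
v² = v₀² + 2aΔx → Δx = (0² − 23.5²)/(2·-9.81) = 28.1 m
Maximum height = 28.1 m

28.15 m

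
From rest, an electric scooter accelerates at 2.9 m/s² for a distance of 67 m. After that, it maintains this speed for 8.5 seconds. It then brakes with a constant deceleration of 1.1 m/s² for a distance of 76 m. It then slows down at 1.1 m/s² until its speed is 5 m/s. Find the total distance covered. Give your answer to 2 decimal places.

Phase 1 (accelerating): v₀ = 0 m/s, a = 2.9 m/s².
v² = v₀² + 2aΔx = 0² + 2·2.9·67 = 389 → v = 19.7 m/s
t = (v − v₀)/a = (19.7 − 0)/2.9 = 6.80 s

Phase 2 (constant speed): v₀ = 19.7 m/s, a = 0 m/s².
v = v₀ + at = 19.7 + (0)(8.5) = 19.7 m/s
Δx = v₀t + ½at² = 19.7·8.5 + 0.5·0·8.5² = 168 m

Phase 3 (decelerating): v₀ = 19.7 m/s, a = -1.1 m/s².
v² = v₀² + 2aΔx = 19.7² + 2·-1.1·76 = 221 → v = 14.9 m/s
t = (v − v₀)/a = (14.9 − 19.7)/-1.1 = 4.39 s

Phase 4 (decelerating): v₀ = 14.9 m/s, a = -1.1 m/s².
v = v₀ + at → t = (5 − 14.9) / -1.1 = 8.98 s
v² = v₀² + 2aΔx → Δx = (5² − 14.9²)/(2·-1.1) = 89.3 m
Total distance = 67.0 + 168 + 76.0 + 89.3 = 400 m

399.83 m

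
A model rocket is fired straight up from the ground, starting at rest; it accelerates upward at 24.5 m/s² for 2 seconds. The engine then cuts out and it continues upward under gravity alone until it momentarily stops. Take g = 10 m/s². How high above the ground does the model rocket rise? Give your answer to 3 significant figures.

169 m

Phase 1 (powered ascent): v₀ = 0 m/s, a = 24.5 m/s².
v = v₀ + at = 0 + (24.5)(2) = 49.0 m/s
Δx = v₀t + ½at² = 0·2 + 0.5·24.5·2² = 49.0 m

Phase 2 (coasting upward): v₀ = 49.0 m/s, a = -10 m/s².
v = v₀ + at → t = (0 − 49.0) / -10 = 4.90 s
v² = v₀² + 2aΔx → Δx = (0² − 49.0²)/(2·-10) = 120 m
Maximum height = 49.0 + 120 = 169 m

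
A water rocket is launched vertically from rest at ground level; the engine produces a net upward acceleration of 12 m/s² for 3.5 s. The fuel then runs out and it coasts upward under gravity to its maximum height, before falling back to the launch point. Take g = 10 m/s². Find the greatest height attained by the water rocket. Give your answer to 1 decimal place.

161.7 m

Phase 1 (powered ascent): v₀ = 0 m/s, a = 12 m/s².
v = v₀ + at = 0 + (12)(3.5) = 42.0 m/s
Δx = v₀t + ½at² = 0·3.5 + 0.5·12·3.5² = 73.5 m

Phase 2 (coasting upward): v₀ = 42.0 m/s, a = -10 m/s².
v = v₀ + at → t = (0 − 42.0) / -10 = 4.20 s
v² = v₀² + 2aΔx → Δx = (0² − 42.0²)/(2·-10) = 88.2 m
Maximum height = 73.5 + 88.2 = 162 m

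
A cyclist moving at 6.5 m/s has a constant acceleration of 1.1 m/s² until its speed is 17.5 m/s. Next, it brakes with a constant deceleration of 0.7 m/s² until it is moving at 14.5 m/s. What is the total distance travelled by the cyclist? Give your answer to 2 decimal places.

Phase 1 (accelerating): v₀ = 6.50 m/s, a = 1.1 m/s².
v = v₀ + at → t = (17.5 − 6.50) / 1.1 = 10.0 s
v² = v₀² + 2aΔx → Δx = (17.5² − 6.50²)/(2·1.1) = 120 m

Phase 2 (decelerating): v₀ = 17.5 m/s, a = -0.7 m/s².
v = v₀ + at → t = (14.5 − 17.5) / -0.7 = 4.29 s
v² = v₀² + 2aΔx → Δx = (14.5² − 17.5²)/(2·-0.7) = 68.6 m
Total distance = 120 + 68.6 = 189 m

188.57 m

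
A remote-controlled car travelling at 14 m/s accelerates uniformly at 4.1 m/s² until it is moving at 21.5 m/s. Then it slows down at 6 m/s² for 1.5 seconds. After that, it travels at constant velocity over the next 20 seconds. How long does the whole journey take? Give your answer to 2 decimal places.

23.33 s

Phase 1 (accelerating): v₀ = 14.0 m/s, a = 4.1 m/s².
v = v₀ + at → t = (21.5 − 14.0) / 4.1 = 1.83 s
v² = v₀² + 2aΔx → Δx = (21.5² − 14.0²)/(2·4.1) = 32.5 m

Phase 2 (decelerating): v₀ = 21.5 m/s, a = -6 m/s².
v = v₀ + at = 21.5 + (-6)(1.5) = 12.5 m/s
Δx = v₀t + ½at² = 21.5·1.5 + 0.5·-6·1.5² = 25.5 m

Phase 3 (constant speed): v₀ = 12.5 m/s, a = 0 m/s².
v = v₀ + at = 12.5 + (0)(20) = 12.5 m/s
Δx = v₀t + ½at² = 12.5·20 + 0.5·0·20² = 250 m
Total time = 1.83 + 1.50 + 20.0 = 23.3 s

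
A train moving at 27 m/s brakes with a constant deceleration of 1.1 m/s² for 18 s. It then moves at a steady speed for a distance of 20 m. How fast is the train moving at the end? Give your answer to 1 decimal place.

Phase 1 (decelerating): v₀ = 27.0 m/s, a = -1.1 m/s².
v = v₀ + at = 27.0 + (-1.1)(18) = 7.20 m/s
Δx = v₀t + ½at² = 27.0·18 + 0.5·-1.1·18² = 308 m

Phase 2 (constant speed): v₀ = 7.20 m/s, a = 0 m/s².
Constant speed: t = d/v = 20/7.20 = 2.78 s
Final speed = 7.20 m/s

7.2 m/s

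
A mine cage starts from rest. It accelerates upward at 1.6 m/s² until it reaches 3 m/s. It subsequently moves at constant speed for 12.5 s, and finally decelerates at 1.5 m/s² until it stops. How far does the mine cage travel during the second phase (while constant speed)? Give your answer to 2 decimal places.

37.50 m

Phase 1 (accelerating): v₀ = 0 m/s, a = 1.6 m/s².
v = v₀ + at → t = (3 − 0) / 1.6 = 1.88 s
v² = v₀² + 2aΔx → Δx = (3² − 0²)/(2·1.6) = 2.81 m

Phase 2 (constant speed): v₀ = 3.00 m/s, a = 0 m/s².
v = v₀ + at = 3.00 + (0)(12.5) = 3.00 m/s
Δx = v₀t + ½at² = 3.00·12.5 + 0.5·0·12.5² = 37.5 m
Distance in phase 2 = 37.5 m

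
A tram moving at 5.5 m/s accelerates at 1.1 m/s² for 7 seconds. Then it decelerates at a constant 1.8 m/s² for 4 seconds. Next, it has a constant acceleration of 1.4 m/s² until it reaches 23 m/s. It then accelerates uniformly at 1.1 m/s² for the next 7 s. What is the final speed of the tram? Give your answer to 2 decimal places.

Phase 1 (accelerating): v₀ = 5.50 m/s, a = 1.1 m/s².
v = v₀ + at = 5.50 + (1.1)(7) = 13.2 m/s
Δx = v₀t + ½at² = 5.50·7 + 0.5·1.1·7² = 65.5 m

Phase 2 (decelerating): v₀ = 13.2 m/s, a = -1.8 m/s².
v = v₀ + at = 13.2 + (-1.8)(4) = 6.00 m/s
Δx = v₀t + ½at² = 13.2·4 + 0.5·-1.8·4² = 38.4 m

Phase 3 (accelerating): v₀ = 6.00 m/s, a = 1.4 m/s².
v = v₀ + at → t = (23 − 6.00) / 1.4 = 12.1 s
v² = v₀² + 2aΔx → Δx = (23² − 6.00²)/(2·1.4) = 176 m

Phase 4 (accelerating): v₀ = 23.0 m/s, a = 1.1 m/s².
v = v₀ + at = 23.0 + (1.1)(7) = 30.7 m/s
Δx = v₀t + ½at² = 23.0·7 + 0.5·1.1·7² = 188 m
Final speed = 30.7 m/s

30.70 m/s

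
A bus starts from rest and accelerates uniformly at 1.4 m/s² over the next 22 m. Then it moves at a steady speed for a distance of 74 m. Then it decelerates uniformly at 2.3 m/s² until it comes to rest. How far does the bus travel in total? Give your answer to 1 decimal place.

Phase 1 (accelerating): v₀ = 0 m/s, a = 1.4 m/s².
v² = v₀² + 2aΔx = 0² + 2·1.4·22 = 61.6 → v = 7.85 m/s
t = (v − v₀)/a = (7.85 − 0)/1.4 = 5.61 s

Phase 2 (constant speed): v₀ = 7.85 m/s, a = 0 m/s².
Constant speed: t = d/v = 74/7.85 = 9.43 s

Phase 3 (decelerating): v₀ = 7.85 m/s, a = -2.3 m/s².
v = v₀ + at → t = (0 − 7.85) / -2.3 = 3.41 s
v² = v₀² + 2aΔx → Δx = (0² − 7.85²)/(2·-2.3) = 13.4 m
Total distance = 22.0 + 74.0 + 13.4 = 109 m

109.4 m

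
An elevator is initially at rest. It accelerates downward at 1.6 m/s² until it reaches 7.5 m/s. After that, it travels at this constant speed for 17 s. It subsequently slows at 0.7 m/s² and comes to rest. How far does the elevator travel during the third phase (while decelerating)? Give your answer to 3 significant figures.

40.2 m

Phase 1 (accelerating): v₀ = 0 m/s, a = 1.6 m/s².
v = v₀ + at → t = (7.5 − 0) / 1.6 = 4.69 s
v² = v₀² + 2aΔx → Δx = (7.5² − 0²)/(2·1.6) = 17.6 m

Phase 2 (constant speed): v₀ = 7.50 m/s, a = 0 m/s².
v = v₀ + at = 7.50 + (0)(17) = 7.50 m/s
Δx = v₀t + ½at² = 7.50·17 + 0.5·0·17² = 128 m

Phase 3 (decelerating): v₀ = 7.50 m/s, a = -0.7 m/s².
v = v₀ + at → t = (0 − 7.50) / -0.7 = 10.7 s
v² = v₀² + 2aΔx → Δx = (0² − 7.50²)/(2·-0.7) = 40.2 m
Distance in phase 3 = 40.2 m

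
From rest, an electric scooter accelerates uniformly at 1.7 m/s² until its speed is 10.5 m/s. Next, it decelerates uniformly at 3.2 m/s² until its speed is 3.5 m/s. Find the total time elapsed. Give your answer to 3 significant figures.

Phase 1 (accelerating): v₀ = 0 m/s, a = 1.7 m/s².
v = v₀ + at → t = (10.5 − 0) / 1.7 = 6.18 s
v² = v₀² + 2aΔx → Δx = (10.5² − 0²)/(2·1.7) = 32.4 m

Phase 2 (decelerating): v₀ = 10.5 m/s, a = -3.2 m/s².
v = v₀ + at → t = (3.5 − 10.5) / -3.2 = 2.19 s
v² = v₀² + 2aΔx → Δx = (3.5² − 10.5²)/(2·-3.2) = 15.3 m
Total time = 6.18 + 2.19 = 8.36 s

8.36 s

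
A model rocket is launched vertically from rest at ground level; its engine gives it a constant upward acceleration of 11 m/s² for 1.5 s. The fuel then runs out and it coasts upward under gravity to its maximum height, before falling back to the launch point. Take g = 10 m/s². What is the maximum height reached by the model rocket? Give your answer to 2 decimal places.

Phase 1 (powered ascent): v₀ = 0 m/s, a = 11 m/s².
v = v₀ + at = 0 + (11)(1.5) = 16.5 m/s
Δx = v₀t + ½at² = 0·1.5 + 0.5·11·1.5² = 12.4 m

Phase 2 (coasting upward): v₀ = 16.5 m/s, a = -10 m/s².
v = v₀ + at → t = (0 − 16.5) / -10 = 1.65 s
v² = v₀² + 2aΔx → Δx = (0² − 16.5²)/(2·-10) = 13.6 m
Maximum height = 12.4 + 13.6 = 26.0 m

25.99 m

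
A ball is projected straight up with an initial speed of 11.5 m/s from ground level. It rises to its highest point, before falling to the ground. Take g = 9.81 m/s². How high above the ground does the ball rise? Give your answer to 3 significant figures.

6.74 m

Phase 1 (rising): v₀ = 11.5 m/s, a = -9.81 m/s².
v = v₀ + at → t = (0 − 11.5) / -9.81 = 1.17 s
v² = v₀² + 2aΔx → Δx = (0² − 11.5²)/(2·-9.81) = 6.74 m
Maximum height = 6.74 m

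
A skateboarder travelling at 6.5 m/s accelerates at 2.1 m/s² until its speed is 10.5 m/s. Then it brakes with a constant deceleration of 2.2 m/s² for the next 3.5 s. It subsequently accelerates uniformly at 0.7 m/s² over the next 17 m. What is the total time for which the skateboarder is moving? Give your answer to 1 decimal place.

9.4 s

Phase 1 (accelerating): v₀ = 6.50 m/s, a = 2.1 m/s².
v = v₀ + at → t = (10.5 − 6.50) / 2.1 = 1.90 s
v² = v₀² + 2aΔx → Δx = (10.5² − 6.50²)/(2·2.1) = 16.2 m

Phase 2 (decelerating): v₀ = 10.5 m/s, a = -2.2 m/s².
v = v₀ + at = 10.5 + (-2.2)(3.5) = 2.80 m/s
Δx = v₀t + ½at² = 10.5·3.5 + 0.5·-2.2·3.5² = 23.3 m

Phase 3 (accelerating): v₀ = 2.80 m/s, a = 0.7 m/s².
v² = v₀² + 2aΔx = 2.80² + 2·0.7·17 = 31.6 → v = 5.62 m/s
t = (v − v₀)/a = (5.62 − 2.80)/0.7 = 4.04 s
Total time = 1.90 + 3.50 + 4.04 = 9.44 s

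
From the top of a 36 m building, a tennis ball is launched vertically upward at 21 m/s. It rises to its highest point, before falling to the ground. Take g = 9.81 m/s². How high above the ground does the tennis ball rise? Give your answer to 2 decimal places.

Phase 1 (rising): v₀ = 21.0 m/s, a = -9.81 m/s².
v = v₀ + at → t = (0 − 21.0) / -9.81 = 2.14 s
v² = v₀² + 2aΔx → Δx = (0² − 21.0²)/(2·-9.81) = 22.5 m
Maximum height = 36 + 22.5 = 58.5 m

58.48 m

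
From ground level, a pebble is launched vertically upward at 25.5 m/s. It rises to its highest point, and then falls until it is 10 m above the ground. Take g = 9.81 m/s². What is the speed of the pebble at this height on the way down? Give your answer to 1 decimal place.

21.3 m/s

Phase 1 (rising): v₀ = 25.5 m/s, a = -9.81 m/s².
v = v₀ + at → t = (0 − 25.5) / -9.81 = 2.60 s
v² = v₀² + 2aΔx → Δx = (0² − 25.5²)/(2·-9.81) = 33.1 m

Phase 2 (falling): v₀ = 0 m/s, a = -9.81 m/s².
Falls 23.1 m from rest: t = √(2·23.1/9.81) = 2.17 s; v = g·t = 21.3 m/s.
Final speed = 21.3 m/s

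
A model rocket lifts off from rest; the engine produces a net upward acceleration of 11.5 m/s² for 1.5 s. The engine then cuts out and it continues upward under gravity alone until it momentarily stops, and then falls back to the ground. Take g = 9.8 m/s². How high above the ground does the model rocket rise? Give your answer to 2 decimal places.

Phase 1 (powered ascent): v₀ = 0 m/s, a = 11.5 m/s².
v = v₀ + at = 0 + (11.5)(1.5) = 17.2 m/s
Δx = v₀t + ½at² = 0·1.5 + 0.5·11.5·1.5² = 12.9 m

Phase 2 (coasting upward): v₀ = 17.2 m/s, a = -9.8 m/s².
v = v₀ + at → t = (0 − 17.2) / -9.8 = 1.76 s
v² = v₀² + 2aΔx → Δx = (0² − 17.2²)/(2·-9.8) = 15.2 m
Maximum height = 12.9 + 15.2 = 28.1 m

28.12 m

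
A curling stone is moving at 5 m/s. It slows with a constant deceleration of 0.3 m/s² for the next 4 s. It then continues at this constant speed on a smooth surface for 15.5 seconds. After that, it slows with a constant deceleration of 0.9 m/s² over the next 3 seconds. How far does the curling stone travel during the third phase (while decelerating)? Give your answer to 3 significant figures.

Phase 1 (decelerating): v₀ = 5.00 m/s, a = -0.3 m/s².
v = v₀ + at = 5.00 + (-0.3)(4) = 3.80 m/s
Δx = v₀t + ½at² = 5.00·4 + 0.5·-0.3·4² = 17.6 m

Phase 2 (constant speed): v₀ = 3.80 m/s, a = 0 m/s².
v = v₀ + at = 3.80 + (0)(15.5) = 3.80 m/s
Δx = v₀t + ½at² = 3.80·15.5 + 0.5·0·15.5² = 58.9 m

Phase 3 (decelerating): v₀ = 3.80 m/s, a = -0.9 m/s².
v = v₀ + at = 3.80 + (-0.9)(3) = 1.10 m/s
Δx = v₀t + ½at² = 3.80·3 + 0.5·-0.9·3² = 7.35 m
Distance in phase 3 = 7.35 m

7.35 m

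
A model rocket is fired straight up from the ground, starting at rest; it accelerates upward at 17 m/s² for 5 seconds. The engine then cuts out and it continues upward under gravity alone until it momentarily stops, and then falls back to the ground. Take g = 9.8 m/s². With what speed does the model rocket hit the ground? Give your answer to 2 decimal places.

106.72 m/s

Phase 1 (powered ascent): v₀ = 0 m/s, a = 17 m/s².
v = v₀ + at = 0 + (17)(5) = 85.0 m/s
Δx = v₀t + ½at² = 0·5 + 0.5·17·5² = 212 m

Phase 2 (coasting upward): v₀ = 85.0 m/s, a = -9.8 m/s².
v = v₀ + at → t = (0 − 85.0) / -9.8 = 8.67 s
v² = v₀² + 2aΔx → Δx = (0² − 85.0²)/(2·-9.8) = 369 m

Phase 3 (free fall): v₀ = 0 m/s, a = -9.8 m/s².
Falls 581 m from rest: t = √(2·581/9.8) = 10.9 s; v = g·t = 107 m/s.
Impact speed = 107 m/s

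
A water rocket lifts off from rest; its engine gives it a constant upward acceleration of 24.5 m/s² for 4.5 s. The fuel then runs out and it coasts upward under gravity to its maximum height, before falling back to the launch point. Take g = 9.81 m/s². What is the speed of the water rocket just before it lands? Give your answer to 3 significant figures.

Phase 1 (powered ascent): v₀ = 0 m/s, a = 24.5 m/s².
v = v₀ + at = 0 + (24.5)(4.5) = 110 m/s
Δx = v₀t + ½at² = 0·4.5 + 0.5·24.5·4.5² = 248 m

Phase 2 (coasting upward): v₀ = 110 m/s, a = -9.81 m/s².
v = v₀ + at → t = (0 − 110) / -9.81 = 11.2 s
v² = v₀² + 2aΔx → Δx = (0² − 110²)/(2·-9.81) = 620 m

Phase 3 (free fall): v₀ = 0 m/s, a = -9.81 m/s².
Falls 868 m from rest: t = √(2·868/9.81) = 13.3 s; v = g·t = 130 m/s.
Impact speed = 130 m/s

130 m/s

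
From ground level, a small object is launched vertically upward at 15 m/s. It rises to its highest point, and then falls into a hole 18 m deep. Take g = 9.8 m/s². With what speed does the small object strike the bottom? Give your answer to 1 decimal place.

Phase 1 (rising): v₀ = 15.0 m/s, a = -9.8 m/s².
v = v₀ + at → t = (0 − 15.0) / -9.8 = 1.53 s
v² = v₀² + 2aΔx → Δx = (0² − 15.0²)/(2·-9.8) = 11.5 m

Phase 2 (falling): v₀ = 0 m/s, a = -9.8 m/s².
Falls 29.5 m from rest: t = √(2·29.5/9.8) = 2.45 s; v = g·t = 24.0 m/s.
Final speed = 24.0 m/s

24.0 m/s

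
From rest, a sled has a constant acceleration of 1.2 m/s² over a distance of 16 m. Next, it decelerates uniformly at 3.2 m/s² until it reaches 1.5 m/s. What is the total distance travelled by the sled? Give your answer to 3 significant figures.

21.6 m

Phase 1 (accelerating): v₀ = 0 m/s, a = 1.2 m/s².
v² = v₀² + 2aΔx = 0² + 2·1.2·16 = 38.4 → v = 6.20 m/s
t = (v − v₀)/a = (6.20 − 0)/1.2 = 5.16 s

Phase 2 (decelerating): v₀ = 6.20 m/s, a = -3.2 m/s².
v = v₀ + at → t = (1.5 − 6.20) / -3.2 = 1.47 s
v² = v₀² + 2aΔx → Δx = (1.5² − 6.20²)/(2·-3.2) = 5.65 m
Total distance = 16.0 + 5.65 = 21.6 m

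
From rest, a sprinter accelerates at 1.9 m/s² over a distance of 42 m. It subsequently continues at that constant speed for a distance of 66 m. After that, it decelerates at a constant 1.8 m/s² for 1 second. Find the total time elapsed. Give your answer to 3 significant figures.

12.9 s

Phase 1 (accelerating): v₀ = 0 m/s, a = 1.9 m/s².
v² = v₀² + 2aΔx = 0² + 2·1.9·42 = 160 → v = 12.6 m/s
t = (v − v₀)/a = (12.6 − 0)/1.9 = 6.65 s

Phase 2 (constant speed): v₀ = 12.6 m/s, a = 0 m/s².
Constant speed: t = d/v = 66/12.6 = 5.22 s

Phase 3 (decelerating): v₀ = 12.6 m/s, a = -1.8 m/s².
v = v₀ + at = 12.6 + (-1.8)(1) = 10.8 m/s
Δx = v₀t + ½at² = 12.6·1 + 0.5·-1.8·1² = 11.7 m
Total time = 6.65 + 5.22 + 1.00 = 12.9 s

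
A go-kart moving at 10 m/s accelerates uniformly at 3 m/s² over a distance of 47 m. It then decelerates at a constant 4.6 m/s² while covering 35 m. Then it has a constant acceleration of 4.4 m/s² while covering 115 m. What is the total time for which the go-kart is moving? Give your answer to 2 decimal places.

Phase 1 (accelerating): v₀ = 10.0 m/s, a = 3 m/s².
v² = v₀² + 2aΔx = 10.0² + 2·3·47 = 382 → v = 19.5 m/s
t = (v − v₀)/a = (19.5 − 10.0)/3 = 3.18 s

Phase 2 (decelerating): v₀ = 19.5 m/s, a = -4.6 m/s².
v² = v₀² + 2aΔx = 19.5² + 2·-4.6·35 = 60.0 → v = 7.75 m/s
t = (v − v₀)/a = (7.75 − 19.5)/-4.6 = 2.56 s

Phase 3 (accelerating): v₀ = 7.75 m/s, a = 4.4 m/s².
v² = v₀² + 2aΔx = 7.75² + 2·4.4·115 = 1070 → v = 32.7 m/s
t = (v − v₀)/a = (32.7 − 7.75)/4.4 = 5.68 s
Total time = 3.18 + 2.56 + 5.68 = 11.4 s

11.43 s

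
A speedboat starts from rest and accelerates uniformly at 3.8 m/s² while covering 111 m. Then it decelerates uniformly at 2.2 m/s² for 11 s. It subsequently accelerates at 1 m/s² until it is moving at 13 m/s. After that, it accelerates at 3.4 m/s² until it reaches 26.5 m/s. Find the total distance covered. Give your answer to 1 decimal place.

Phase 1 (accelerating): v₀ = 0 m/s, a = 3.8 m/s².
v² = v₀² + 2aΔx = 0² + 2·3.8·111 = 844 → v = 29.0 m/s
t = (v − v₀)/a = (29.0 − 0)/3.8 = 7.64 s

Phase 2 (decelerating): v₀ = 29.0 m/s, a = -2.2 m/s².
v = v₀ + at = 29.0 + (-2.2)(11) = 4.84 m/s
Δx = v₀t + ½at² = 29.0·11 + 0.5·-2.2·11² = 186 m

Phase 3 (accelerating): v₀ = 4.84 m/s, a = 1 m/s².
v = v₀ + at → t = (13 − 4.84) / 1 = 8.16 s
v² = v₀² + 2aΔx → Δx = (13² − 4.84²)/(2·1) = 72.8 m

Phase 4 (accelerating): v₀ = 13.0 m/s, a = 3.4 m/s².
v = v₀ + at → t = (26.5 − 13.0) / 3.4 = 3.97 s
v² = v₀² + 2aΔx → Δx = (26.5² − 13.0²)/(2·3.4) = 78.4 m
Total distance = 111 + 186 + 72.8 + 78.4 = 449 m

448.6 m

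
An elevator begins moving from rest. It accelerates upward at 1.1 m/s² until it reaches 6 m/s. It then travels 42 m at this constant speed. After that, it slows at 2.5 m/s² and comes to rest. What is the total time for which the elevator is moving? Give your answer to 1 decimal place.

14.9 s

Phase 1 (accelerating): v₀ = 0 m/s, a = 1.1 m/s².
v = v₀ + at → t = (6 − 0) / 1.1 = 5.45 s
v² = v₀² + 2aΔx → Δx = (6² − 0²)/(2·1.1) = 16.4 m

Phase 2 (constant speed): v₀ = 6.00 m/s, a = 0 m/s².
Constant speed: t = d/v = 42/6.00 = 7.00 s

Phase 3 (decelerating): v₀ = 6.00 m/s, a = -2.5 m/s².
v = v₀ + at → t = (0 − 6.00) / -2.5 = 2.40 s
v² = v₀² + 2aΔx → Δx = (0² − 6.00²)/(2·-2.5) = 7.20 m
Total time = 5.45 + 7.00 + 2.40 = 14.9 s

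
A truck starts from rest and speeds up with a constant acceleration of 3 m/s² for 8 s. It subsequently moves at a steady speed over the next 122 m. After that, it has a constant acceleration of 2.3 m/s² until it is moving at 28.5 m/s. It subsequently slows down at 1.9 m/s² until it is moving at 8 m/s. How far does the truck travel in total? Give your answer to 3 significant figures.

466 m

Phase 1 (accelerating): v₀ = 0 m/s, a = 3 m/s².
v = v₀ + at = 0 + (3)(8) = 24.0 m/s
Δx = v₀t + ½at² = 0·8 + 0.5·3·8² = 96.0 m

Phase 2 (constant speed): v₀ = 24.0 m/s, a = 0 m/s².
Constant speed: t = d/v = 122/24.0 = 5.08 s

Phase 3 (accelerating): v₀ = 24.0 m/s, a = 2.3 m/s².
v = v₀ + at → t = (28.5 − 24.0) / 2.3 = 1.96 s
v² = v₀² + 2aΔx → Δx = (28.5² − 24.0²)/(2·2.3) = 51.4 m

Phase 4 (decelerating): v₀ = 28.5 m/s, a = -1.9 m/s².
v = v₀ + at → t = (8 − 28.5) / -1.9 = 10.8 s
v² = v₀² + 2aΔx → Δx = (8² − 28.5²)/(2·-1.9) = 197 m
Total distance = 96.0 + 122 + 51.4 + 197 = 466 m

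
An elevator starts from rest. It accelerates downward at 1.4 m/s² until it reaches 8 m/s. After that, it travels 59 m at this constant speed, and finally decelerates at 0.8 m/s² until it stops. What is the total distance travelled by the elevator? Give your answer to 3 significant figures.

122 m

Phase 1 (accelerating): v₀ = 0 m/s, a = 1.4 m/s².
v = v₀ + at → t = (8 − 0) / 1.4 = 5.71 s
v² = v₀² + 2aΔx → Δx = (8² − 0²)/(2·1.4) = 22.9 m

Phase 2 (constant speed): v₀ = 8.00 m/s, a = 0 m/s².
Constant speed: t = d/v = 59/8.00 = 7.38 s

Phase 3 (decelerating): v₀ = 8.00 m/s, a = -0.8 m/s².
v = v₀ + at → t = (0 − 8.00) / -0.8 = 10.0 s
v² = v₀² + 2aΔx → Δx = (0² − 8.00²)/(2·-0.8) = 40.0 m
Total distance = 22.9 + 59.0 + 40.0 = 122 m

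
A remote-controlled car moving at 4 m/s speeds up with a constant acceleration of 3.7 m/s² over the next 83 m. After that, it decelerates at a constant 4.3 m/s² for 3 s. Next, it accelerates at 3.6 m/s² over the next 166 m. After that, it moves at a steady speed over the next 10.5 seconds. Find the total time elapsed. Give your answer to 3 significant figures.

26.0 s

Phase 1 (accelerating): v₀ = 4.00 m/s, a = 3.7 m/s².
v² = v₀² + 2aΔx = 4.00² + 2·3.7·83 = 630 → v = 25.1 m/s
t = (v − v₀)/a = (25.1 − 4.00)/3.7 = 5.70 s

Phase 2 (decelerating): v₀ = 25.1 m/s, a = -4.3 m/s².
v = v₀ + at = 25.1 + (-4.3)(3) = 12.2 m/s
Δx = v₀t + ½at² = 25.1·3 + 0.5·-4.3·3² = 56.0 m

Phase 3 (accelerating): v₀ = 12.2 m/s, a = 3.6 m/s².
v² = v₀² + 2aΔx = 12.2² + 2·3.6·166 = 1340 → v = 36.7 m/s
t = (v − v₀)/a = (36.7 − 12.2)/3.6 = 6.79 s

Phase 4 (constant speed): v₀ = 36.7 m/s, a = 0 m/s².
v = v₀ + at = 36.7 + (0)(10.5) = 36.7 m/s
Δx = v₀t + ½at² = 36.7·10.5 + 0.5·0·10.5² = 385 m
Total time = 5.70 + 3.00 + 6.79 + 10.5 = 26.0 s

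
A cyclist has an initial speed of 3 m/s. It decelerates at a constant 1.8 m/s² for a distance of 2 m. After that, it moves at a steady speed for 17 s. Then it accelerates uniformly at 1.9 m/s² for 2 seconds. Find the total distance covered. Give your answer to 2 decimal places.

Phase 1 (decelerating): v₀ = 3.00 m/s, a = -1.8 m/s².
v² = v₀² + 2aΔx = 3.00² + 2·-1.8·2 = 1.80 → v = 1.34 m/s
t = (v − v₀)/a = (1.34 − 3.00)/-1.8 = 0.921 s

Phase 2 (constant speed): v₀ = 1.34 m/s, a = 0 m/s².
v = v₀ + at = 1.34 + (0)(17) = 1.34 m/s
Δx = v₀t + ½at² = 1.34·17 + 0.5·0·17² = 22.8 m

Phase 3 (accelerating): v₀ = 1.34 m/s, a = 1.9 m/s².
v = v₀ + at = 1.34 + (1.9)(2) = 5.14 m/s
Δx = v₀t + ½at² = 1.34·2 + 0.5·1.9·2² = 6.48 m
Total distance = 2.00 + 22.8 + 6.48 = 31.3 m

31.29 m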